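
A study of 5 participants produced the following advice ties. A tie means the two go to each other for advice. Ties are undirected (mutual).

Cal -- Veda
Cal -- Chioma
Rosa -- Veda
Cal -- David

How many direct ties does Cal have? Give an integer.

Cal is directly tied to Chioma, David, and Veda. That is 3 neighbors, so the degree of Cal is 3.

3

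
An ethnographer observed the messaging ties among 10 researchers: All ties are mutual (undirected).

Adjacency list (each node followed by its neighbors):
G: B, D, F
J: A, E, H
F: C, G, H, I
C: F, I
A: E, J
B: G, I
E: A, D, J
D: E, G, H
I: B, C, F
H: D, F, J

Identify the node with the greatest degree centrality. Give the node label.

Degrees — A:2, B:2, C:2, D:3, E:3, F:4, G:3, H:3, I:3, J:3.
The maximum is 4, attained only by F.

F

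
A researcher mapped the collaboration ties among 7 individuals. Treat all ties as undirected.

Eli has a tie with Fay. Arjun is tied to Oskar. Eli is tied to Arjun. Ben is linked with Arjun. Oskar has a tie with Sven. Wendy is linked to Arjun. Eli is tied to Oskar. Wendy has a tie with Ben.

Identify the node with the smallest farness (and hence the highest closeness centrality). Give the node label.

Farness (sum of distances to all others) for each node — Arjun:8, Ben:12, Eli:9, Fay:14, Oskar:9, Sven:14, Wendy:12.
The smallest farness is 8, for Arjun, so Arjun has the highest closeness.

Arjun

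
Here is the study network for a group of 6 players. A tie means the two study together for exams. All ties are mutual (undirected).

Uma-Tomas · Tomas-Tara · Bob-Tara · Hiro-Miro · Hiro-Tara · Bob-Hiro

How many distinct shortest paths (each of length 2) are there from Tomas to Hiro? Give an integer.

1

The shortest distance is 2, and the only length-2 path is Tomas–Tara–Hiro. So there is exactly 1 shortest path.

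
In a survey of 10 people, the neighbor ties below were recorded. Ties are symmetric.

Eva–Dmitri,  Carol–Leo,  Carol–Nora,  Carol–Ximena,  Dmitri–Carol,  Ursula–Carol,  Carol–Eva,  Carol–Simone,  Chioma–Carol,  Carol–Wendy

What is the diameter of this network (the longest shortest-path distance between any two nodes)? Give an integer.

Eccentricity of each node (its greatest distance to any other): Carol:1, Chioma:2, Dmitri:2, Eva:2, Leo:2, Nora:2, Simone:2, Ursula:2, Wendy:2, Ximena:2.
The maximum eccentricity is 2, realized for instance by the pair Ursula–Eva via Ursula – Carol – Eva. So the diameter is 2.

2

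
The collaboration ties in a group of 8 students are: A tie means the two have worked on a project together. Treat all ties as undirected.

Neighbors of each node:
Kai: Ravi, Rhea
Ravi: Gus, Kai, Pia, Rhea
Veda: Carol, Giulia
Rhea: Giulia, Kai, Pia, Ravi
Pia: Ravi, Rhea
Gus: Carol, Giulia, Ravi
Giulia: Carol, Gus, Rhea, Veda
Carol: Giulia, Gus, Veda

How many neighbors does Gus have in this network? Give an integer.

3

Gus is directly tied to Carol, Giulia, and Ravi. That is 3 neighbors, so the degree of Gus is 3.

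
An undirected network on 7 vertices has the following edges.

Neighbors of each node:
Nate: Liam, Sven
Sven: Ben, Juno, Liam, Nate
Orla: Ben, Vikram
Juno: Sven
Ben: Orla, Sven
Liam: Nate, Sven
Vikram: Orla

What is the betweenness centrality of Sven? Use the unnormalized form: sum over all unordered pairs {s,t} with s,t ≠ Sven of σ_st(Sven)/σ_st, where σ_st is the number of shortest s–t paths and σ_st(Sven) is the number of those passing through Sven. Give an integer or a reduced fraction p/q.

11

Pairs whose geodesics pass through Sven — Orla–Liam: 1; Orla–Juno: 1; Orla–Nate: 1; Vikram–Liam: 1; Vikram–Juno: 1; Vikram–Nate: 1; Liam–Juno: 1; Liam–Ben: 1; Juno–Ben: 1; Juno–Nate: 1; Ben–Nate: 1.
All other pairs contribute 0.
Summing the contributions gives betweenness(Sven) = 11.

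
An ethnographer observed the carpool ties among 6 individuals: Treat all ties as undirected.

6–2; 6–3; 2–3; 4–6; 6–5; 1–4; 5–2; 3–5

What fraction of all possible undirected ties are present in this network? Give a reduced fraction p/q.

There are 8 edges and 6 nodes, so the maximum possible is C(6,2) = 15.
Density = 8/15.

8/15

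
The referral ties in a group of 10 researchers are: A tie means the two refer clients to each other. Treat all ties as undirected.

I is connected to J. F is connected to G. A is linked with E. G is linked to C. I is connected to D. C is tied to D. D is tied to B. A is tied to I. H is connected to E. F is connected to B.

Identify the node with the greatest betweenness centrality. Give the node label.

I

Unnormalized betweenness of each node: A:14, B:6, C:6, D:21, E:8, F:1, G:1, H:0, I:23, J:0.
I has the largest value, 23, making it the main broker — the node through which the most shortest paths run.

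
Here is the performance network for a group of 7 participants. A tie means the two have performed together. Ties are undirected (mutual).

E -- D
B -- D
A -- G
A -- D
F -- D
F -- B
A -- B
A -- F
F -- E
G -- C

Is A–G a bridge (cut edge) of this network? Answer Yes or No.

Yes

Without the A–G edge there is no alternate route between A and G, so the network disconnects. It is a bridge.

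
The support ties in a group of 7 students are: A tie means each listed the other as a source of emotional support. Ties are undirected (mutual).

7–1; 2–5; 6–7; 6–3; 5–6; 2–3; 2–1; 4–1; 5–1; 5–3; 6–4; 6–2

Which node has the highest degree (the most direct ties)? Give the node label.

6

Degrees — 1:4, 2:4, 3:3, 4:2, 5:4, 6:5, 7:2.
The maximum is 5, attained only by 6.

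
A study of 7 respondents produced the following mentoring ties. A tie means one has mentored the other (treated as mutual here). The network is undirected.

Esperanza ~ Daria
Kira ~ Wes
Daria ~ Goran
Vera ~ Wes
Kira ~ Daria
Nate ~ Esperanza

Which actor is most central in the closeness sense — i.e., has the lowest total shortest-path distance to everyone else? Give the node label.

Farness (sum of distances to all others) for each node — Daria:10, Esperanza:13, Goran:15, Kira:11, Nate:18, Vera:19, Wes:14.
The smallest farness is 10, for Daria, so Daria has the highest closeness.

Daria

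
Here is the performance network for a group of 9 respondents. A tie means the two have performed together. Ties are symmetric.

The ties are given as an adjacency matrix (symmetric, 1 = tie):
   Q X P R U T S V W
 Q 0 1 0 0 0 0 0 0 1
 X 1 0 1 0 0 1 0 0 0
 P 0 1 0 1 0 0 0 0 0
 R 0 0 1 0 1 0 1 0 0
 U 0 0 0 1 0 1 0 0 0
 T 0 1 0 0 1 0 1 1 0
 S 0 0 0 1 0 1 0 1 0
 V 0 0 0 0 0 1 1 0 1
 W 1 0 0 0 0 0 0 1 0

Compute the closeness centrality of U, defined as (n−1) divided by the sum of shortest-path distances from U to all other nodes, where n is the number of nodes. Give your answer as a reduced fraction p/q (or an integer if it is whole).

Distances from U: P:2, Q:3, R:1, S:2, T:1, V:2, W:3, X:2. Sum = 16.
n = 9, so closeness = 8/16 = 1/2.

1/2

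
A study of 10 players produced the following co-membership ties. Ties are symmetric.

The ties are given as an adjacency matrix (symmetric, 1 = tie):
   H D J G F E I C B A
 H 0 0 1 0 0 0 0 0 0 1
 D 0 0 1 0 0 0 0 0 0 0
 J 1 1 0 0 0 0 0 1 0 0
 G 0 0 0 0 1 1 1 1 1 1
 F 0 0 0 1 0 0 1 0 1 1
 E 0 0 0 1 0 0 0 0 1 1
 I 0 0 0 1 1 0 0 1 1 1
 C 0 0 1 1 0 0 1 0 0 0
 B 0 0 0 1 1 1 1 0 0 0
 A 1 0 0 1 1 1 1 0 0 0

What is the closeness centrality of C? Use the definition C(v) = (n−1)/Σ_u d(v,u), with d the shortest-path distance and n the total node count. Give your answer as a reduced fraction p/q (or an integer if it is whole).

Distances from C: A:2, B:2, D:2, E:2, F:2, G:1, H:2, I:1, J:1. Sum = 15.
n = 10, so closeness = 9/15 = 3/5.

3/5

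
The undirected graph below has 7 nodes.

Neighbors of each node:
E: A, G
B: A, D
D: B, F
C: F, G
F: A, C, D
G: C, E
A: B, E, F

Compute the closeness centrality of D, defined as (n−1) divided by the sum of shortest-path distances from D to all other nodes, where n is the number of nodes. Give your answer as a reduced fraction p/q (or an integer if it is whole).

Distances from D: A:2, B:1, C:2, E:3, F:1, G:3. Sum = 12.
n = 7, so closeness = 6/12 = 1/2.

1/2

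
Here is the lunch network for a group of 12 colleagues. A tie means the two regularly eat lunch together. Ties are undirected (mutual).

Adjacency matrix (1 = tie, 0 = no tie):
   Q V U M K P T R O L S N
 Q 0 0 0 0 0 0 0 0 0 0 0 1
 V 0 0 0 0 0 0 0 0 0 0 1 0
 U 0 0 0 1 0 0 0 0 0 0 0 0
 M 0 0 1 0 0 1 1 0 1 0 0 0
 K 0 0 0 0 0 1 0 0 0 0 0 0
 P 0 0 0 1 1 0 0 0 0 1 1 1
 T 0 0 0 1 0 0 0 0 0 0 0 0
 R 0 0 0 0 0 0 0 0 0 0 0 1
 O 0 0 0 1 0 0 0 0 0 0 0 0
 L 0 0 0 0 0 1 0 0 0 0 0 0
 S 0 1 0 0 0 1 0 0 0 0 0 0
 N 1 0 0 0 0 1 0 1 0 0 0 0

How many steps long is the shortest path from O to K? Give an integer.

3

One shortest route is O – M – P – K, which uses 3 edges, and at distance 2 from O we only reach {P, T, U}, which does not include K. So d(O,K) = 3.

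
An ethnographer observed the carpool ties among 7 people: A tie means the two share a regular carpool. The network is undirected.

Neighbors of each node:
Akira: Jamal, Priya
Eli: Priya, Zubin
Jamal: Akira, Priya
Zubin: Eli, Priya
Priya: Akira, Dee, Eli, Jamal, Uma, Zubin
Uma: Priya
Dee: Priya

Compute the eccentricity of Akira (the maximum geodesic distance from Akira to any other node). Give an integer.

2

Distances from Akira: Dee:2, Eli:2, Jamal:1, Priya:1, Uma:2, Zubin:2.
The largest is 2 (to Zubin, Uma, Eli, and Dee), so the eccentricity of Akira is 2.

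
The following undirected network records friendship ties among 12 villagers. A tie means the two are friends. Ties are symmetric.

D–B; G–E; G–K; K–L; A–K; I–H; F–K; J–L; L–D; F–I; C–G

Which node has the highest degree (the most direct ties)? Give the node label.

Degrees — A:1, B:1, C:1, D:2, E:1, F:2, G:3, H:1, I:2, J:1, K:4, L:3.
The maximum is 4, attained only by K.

K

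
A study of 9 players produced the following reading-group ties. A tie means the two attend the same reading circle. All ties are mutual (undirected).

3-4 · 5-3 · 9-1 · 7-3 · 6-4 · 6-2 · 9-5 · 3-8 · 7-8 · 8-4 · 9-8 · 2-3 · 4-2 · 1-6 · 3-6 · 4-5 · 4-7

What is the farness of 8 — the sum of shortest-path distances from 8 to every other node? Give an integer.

Distances from 8: 1:2, 2:2, 3:1, 4:1, 5:2, 6:2, 7:1, 9:1.
Sum = 2 + 2 + 1 + 1 + 2 + 2 + 1 + 1 = 12.

12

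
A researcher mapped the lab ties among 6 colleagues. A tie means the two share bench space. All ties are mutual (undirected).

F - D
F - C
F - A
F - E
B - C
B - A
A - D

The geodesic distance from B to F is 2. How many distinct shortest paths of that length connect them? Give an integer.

2

The shortest distance is 2. The length-2 paths are: B–C–F; B–A–F.
That gives 2 distinct shortest paths.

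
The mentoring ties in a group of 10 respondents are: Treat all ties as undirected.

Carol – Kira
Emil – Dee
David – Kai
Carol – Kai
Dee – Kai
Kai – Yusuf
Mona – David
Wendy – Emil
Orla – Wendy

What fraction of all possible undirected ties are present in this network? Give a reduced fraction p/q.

1/5

There are 9 edges and 10 nodes, so the maximum possible is C(10,2) = 45.
Density = 9/45 = 1/5.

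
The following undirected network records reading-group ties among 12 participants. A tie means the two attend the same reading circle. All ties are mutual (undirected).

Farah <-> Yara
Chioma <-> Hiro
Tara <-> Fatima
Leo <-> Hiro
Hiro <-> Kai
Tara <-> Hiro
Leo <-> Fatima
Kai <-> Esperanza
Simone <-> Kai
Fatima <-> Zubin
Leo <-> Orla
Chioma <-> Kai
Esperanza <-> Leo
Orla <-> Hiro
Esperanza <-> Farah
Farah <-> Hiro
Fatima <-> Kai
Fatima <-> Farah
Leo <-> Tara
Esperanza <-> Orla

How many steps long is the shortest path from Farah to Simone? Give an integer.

3

One shortest route is Farah – Fatima – Kai – Simone, which uses 3 edges, and at distance 2 from Farah we only reach {Chioma, Kai, Leo, Orla, Tara, Zubin}, which does not include Simone. So d(Farah,Simone) = 3.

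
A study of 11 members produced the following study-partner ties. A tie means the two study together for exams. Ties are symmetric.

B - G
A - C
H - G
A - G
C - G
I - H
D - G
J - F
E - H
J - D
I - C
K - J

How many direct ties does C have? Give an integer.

C is directly tied to A, G, and I. That is 3 neighbors, so the degree of C is 3.

3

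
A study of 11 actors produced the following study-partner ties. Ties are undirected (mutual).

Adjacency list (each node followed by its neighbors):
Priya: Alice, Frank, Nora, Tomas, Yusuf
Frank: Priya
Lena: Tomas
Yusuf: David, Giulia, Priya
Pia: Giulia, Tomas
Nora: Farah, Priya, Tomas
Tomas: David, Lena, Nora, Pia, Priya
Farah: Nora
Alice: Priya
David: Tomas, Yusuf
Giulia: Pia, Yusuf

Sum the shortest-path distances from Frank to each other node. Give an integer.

Distances from Frank: Alice:2, David:3, Farah:3, Giulia:3, Lena:3, Nora:2, Pia:3, Priya:1, Tomas:2, Yusuf:2.
Sum = 2 + 3 + 3 + 3 + 3 + 2 + 3 + 1 + 2 + 2 = 24.

24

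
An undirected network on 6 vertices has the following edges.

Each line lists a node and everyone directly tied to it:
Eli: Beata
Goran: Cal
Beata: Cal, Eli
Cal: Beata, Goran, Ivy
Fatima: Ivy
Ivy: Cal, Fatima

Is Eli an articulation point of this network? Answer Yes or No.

No

Even without Eli, every remaining node can still reach every other (the residual graph is connected), so Eli is not a cut vertex.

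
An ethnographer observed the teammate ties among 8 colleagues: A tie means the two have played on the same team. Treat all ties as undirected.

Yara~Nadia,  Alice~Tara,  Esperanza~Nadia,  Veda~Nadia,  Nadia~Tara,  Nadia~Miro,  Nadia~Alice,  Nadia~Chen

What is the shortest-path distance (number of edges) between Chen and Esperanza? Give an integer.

One shortest route is Chen – Nadia – Esperanza, which uses 2 edges, and Chen and Esperanza are not directly tied, so nothing shorter exists. So d(Chen,Esperanza) = 2.

2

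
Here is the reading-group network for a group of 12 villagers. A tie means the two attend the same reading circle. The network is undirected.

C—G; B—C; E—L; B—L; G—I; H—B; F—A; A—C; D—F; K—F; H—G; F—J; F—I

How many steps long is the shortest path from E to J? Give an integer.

One shortest route is E – L – B – C – A – F – J, which uses 6 edges, and at distance 5 from E we only reach {F, I}, which does not include J. So d(E,J) = 6.

6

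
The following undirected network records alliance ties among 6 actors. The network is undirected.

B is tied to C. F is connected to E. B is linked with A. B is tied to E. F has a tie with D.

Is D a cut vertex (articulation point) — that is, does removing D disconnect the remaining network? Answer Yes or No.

No

Even without D, every remaining node can still reach every other (the residual graph is connected), so D is not a cut vertex.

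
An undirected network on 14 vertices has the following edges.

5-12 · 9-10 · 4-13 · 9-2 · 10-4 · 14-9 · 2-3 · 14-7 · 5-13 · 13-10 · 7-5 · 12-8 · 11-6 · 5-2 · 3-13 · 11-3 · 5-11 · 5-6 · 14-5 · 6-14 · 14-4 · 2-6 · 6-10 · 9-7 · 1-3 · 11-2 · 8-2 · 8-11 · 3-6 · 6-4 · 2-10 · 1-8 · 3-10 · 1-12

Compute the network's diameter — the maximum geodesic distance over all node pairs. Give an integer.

3

Eccentricity of each node (its greatest distance to any other): 1:3, 2:2, 3:3, 4:3, 5:2, 6:2, 7:3, 8:3, 9:3, 10:3, 11:2, 12:3, 13:3, 14:3.
The maximum eccentricity is 3, realized for instance by the pair 9–1 via 9 – 2 – 8 – 1. So the diameter is 3.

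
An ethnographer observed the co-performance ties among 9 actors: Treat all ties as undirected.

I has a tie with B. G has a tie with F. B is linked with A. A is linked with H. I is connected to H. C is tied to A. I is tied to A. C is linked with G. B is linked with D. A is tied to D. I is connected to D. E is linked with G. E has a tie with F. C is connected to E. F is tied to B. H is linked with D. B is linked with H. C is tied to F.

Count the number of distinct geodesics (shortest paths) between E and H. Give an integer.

The shortest distance is 3. The length-3 paths are: E–F–B–H; E–C–A–H.
That gives 2 distinct shortest paths.

2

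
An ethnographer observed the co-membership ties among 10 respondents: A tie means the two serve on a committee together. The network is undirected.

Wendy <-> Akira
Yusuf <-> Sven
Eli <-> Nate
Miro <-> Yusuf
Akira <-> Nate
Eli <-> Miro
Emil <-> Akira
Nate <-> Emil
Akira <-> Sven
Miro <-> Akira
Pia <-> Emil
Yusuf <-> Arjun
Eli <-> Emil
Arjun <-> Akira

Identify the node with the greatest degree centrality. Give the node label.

Akira

Degrees — Akira:6, Arjun:2, Eli:3, Emil:4, Miro:3, Nate:3, Pia:1, Sven:2, Wendy:1, Yusuf:3.
The maximum is 6, attained only by Akira.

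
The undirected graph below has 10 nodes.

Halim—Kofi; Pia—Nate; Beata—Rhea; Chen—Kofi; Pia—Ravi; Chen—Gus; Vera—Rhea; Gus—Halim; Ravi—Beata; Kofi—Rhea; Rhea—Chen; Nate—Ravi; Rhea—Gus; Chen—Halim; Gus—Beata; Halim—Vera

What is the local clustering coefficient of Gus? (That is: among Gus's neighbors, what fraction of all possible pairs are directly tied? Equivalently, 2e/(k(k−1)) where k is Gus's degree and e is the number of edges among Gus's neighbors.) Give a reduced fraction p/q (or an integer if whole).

Gus's neighbors: Beata, Chen, Halim, and Rhea (k = 4).
Possible neighbor pairs: C(4,2) = 6. Edges among them: Beata–Rhea, Chen–Halim, Chen–Rhea → e = 3.
Clustering(Gus) = 3/6 = 1/2.

1/2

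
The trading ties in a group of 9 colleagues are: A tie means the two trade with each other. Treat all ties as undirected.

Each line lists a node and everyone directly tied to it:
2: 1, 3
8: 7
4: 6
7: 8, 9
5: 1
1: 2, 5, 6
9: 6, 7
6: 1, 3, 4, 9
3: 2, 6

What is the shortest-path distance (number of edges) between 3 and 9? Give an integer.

2

One shortest route is 3 – 6 – 9, which uses 2 edges, and 3 and 9 are not directly tied, so nothing shorter exists. So d(3,9) = 2.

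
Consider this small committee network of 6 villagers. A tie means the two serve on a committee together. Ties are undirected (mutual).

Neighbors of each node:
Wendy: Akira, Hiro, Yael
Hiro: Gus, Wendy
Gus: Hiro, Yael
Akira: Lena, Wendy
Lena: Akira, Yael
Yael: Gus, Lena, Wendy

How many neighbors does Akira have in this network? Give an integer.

2

Akira is directly tied to Lena and Wendy. That is 2 neighbors, so the degree of Akira is 2.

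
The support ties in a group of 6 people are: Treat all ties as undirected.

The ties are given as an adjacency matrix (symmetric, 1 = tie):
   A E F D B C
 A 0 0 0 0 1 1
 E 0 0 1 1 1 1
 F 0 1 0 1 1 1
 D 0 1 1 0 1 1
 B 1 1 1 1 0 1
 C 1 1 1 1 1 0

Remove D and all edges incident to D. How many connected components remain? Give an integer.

1

D's neighbors (B, C, E, and F) remain reachable from one another through other ties, so the rest of the network stays in one piece.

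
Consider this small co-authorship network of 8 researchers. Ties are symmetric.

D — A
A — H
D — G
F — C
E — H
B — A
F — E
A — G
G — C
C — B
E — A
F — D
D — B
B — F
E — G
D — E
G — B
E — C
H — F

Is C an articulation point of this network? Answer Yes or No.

No

Even without C, every remaining node can still reach every other (the residual graph is connected), so C is not a cut vertex.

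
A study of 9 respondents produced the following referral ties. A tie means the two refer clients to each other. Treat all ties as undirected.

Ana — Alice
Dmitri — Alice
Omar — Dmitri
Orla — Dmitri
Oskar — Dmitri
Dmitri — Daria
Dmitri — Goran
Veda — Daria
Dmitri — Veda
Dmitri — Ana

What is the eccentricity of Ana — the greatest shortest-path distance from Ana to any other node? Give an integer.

2

Distances from Ana: Alice:1, Daria:2, Dmitri:1, Goran:2, Omar:2, Orla:2, Oskar:2, Veda:2.
The largest is 2 (to Oskar, Omar, Goran, Veda, Orla, and Daria), so the eccentricity of Ana is 2.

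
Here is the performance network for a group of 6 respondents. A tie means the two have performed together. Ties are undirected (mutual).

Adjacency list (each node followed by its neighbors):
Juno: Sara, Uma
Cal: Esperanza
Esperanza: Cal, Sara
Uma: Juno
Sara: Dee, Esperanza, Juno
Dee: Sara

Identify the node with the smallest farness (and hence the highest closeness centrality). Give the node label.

Sara

Farness (sum of distances to all others) for each node — Cal:13, Dee:11, Esperanza:9, Juno:9, Sara:7, Uma:13.
The smallest farness is 7, for Sara, so Sara has the highest closeness.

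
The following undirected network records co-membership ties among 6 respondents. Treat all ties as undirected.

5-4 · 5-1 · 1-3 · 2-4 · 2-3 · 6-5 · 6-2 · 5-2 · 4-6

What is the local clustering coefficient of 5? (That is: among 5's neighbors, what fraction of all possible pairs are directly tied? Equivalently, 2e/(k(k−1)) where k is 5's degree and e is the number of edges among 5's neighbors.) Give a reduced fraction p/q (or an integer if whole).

1/2

5's neighbors: 1, 2, 4, and 6 (k = 4).
Possible neighbor pairs: C(4,2) = 6. Edges among them: 2–4, 2–6, 4–6 → e = 3.
Clustering(5) = 3/6 = 1/2.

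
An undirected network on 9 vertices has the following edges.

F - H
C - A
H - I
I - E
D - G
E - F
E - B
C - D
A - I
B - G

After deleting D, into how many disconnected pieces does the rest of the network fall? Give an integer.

1

D's neighbors (C and G) remain reachable from one another through other ties, so the rest of the network stays in one piece.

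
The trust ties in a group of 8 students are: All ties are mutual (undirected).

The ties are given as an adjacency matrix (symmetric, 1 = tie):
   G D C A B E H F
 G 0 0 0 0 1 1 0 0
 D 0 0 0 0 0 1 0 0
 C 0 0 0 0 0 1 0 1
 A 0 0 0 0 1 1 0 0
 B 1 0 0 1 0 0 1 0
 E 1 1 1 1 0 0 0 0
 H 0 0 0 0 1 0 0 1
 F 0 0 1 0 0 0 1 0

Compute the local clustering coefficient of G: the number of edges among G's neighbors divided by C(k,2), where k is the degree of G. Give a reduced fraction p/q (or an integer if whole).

0

G's neighbors: B and E (k = 2).
Possible neighbor pairs: C(2,2) = 1. Edges among them: none → e = 0.
Clustering(G) = 0/1.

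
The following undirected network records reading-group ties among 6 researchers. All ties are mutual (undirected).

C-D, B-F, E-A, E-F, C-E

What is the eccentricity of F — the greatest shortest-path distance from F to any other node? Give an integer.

3

Distances from F: A:2, B:1, C:2, D:3, E:1.
The largest is 3 (to D), so the eccentricity of F is 3.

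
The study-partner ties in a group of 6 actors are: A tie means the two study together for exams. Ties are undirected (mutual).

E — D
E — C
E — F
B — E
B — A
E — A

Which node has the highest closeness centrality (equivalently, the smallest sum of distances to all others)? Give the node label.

Farness (sum of distances to all others) for each node — A:8, B:8, C:9, D:9, E:5, F:9.
The smallest farness is 5, for E, so E has the highest closeness.

E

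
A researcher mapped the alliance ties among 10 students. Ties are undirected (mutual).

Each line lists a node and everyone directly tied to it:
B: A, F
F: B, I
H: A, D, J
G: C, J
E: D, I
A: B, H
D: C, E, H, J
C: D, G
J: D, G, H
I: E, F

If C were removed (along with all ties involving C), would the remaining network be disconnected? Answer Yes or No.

No

Even without C, every remaining node can still reach every other (the residual graph is connected), so C is not a cut vertex.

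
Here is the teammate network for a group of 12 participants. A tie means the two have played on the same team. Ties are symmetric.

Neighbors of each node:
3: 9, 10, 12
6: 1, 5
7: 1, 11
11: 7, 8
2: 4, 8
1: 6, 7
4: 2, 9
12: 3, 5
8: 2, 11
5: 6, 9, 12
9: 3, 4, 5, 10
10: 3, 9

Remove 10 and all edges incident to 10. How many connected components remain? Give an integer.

1

10's neighbors (3 and 9) remain reachable from one another through other ties, so the rest of the network stays in one piece.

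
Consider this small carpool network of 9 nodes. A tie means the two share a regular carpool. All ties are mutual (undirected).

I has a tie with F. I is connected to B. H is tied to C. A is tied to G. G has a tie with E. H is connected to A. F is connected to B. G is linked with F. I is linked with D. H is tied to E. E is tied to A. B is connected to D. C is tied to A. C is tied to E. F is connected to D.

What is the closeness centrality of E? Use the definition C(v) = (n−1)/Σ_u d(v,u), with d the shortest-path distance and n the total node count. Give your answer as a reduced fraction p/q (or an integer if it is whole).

8/15

Distances from E: A:1, B:3, C:1, D:3, F:2, G:1, H:1, I:3. Sum = 15.
n = 9, so closeness = 8/15.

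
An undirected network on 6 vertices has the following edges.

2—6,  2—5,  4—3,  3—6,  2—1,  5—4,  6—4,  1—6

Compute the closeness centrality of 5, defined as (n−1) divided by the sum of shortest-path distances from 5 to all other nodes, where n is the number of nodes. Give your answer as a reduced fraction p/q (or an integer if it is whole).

5/8

Distances from 5: 1:2, 2:1, 3:2, 4:1, 6:2. Sum = 8.
n = 6, so closeness = 5/8.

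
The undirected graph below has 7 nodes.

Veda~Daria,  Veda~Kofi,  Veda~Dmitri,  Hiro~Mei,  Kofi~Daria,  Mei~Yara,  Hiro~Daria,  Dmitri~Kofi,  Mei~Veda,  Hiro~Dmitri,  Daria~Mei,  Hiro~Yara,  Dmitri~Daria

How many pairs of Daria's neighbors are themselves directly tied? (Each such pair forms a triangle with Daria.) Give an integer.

6

Daria's neighbors: Dmitri, Hiro, Kofi, Mei, and Veda.
Neighbor pairs that are themselves tied: Daria–Dmitri–Hiro; Daria–Dmitri–Kofi; Daria–Dmitri–Veda; Daria–Hiro–Mei; Daria–Kofi–Veda; Daria–Mei–Veda. Each forms one triangle with Daria, for 6 in total.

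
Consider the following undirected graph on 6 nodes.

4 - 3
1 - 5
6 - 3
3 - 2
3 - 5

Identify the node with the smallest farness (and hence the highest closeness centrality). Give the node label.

3

Farness (sum of distances to all others) for each node — 1:12, 2:10, 3:6, 4:10, 5:8, 6:10.
The smallest farness is 6, for 3, so 3 has the highest closeness.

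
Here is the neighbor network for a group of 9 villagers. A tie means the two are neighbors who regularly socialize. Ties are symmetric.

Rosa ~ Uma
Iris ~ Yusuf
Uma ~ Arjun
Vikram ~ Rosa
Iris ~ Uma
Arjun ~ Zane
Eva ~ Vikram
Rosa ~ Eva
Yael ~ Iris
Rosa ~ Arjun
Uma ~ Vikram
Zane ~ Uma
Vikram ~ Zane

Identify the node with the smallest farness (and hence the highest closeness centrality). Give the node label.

Farness (sum of distances to all others) for each node — Arjun:15, Eva:19, Iris:14, Rosa:14, Uma:11, Vikram:14, Yael:21, Yusuf:21, Zane:15.
The smallest farness is 11, for Uma, so Uma has the highest closeness.

Uma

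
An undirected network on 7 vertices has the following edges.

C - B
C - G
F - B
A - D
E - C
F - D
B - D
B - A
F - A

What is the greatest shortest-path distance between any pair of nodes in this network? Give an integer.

3

Eccentricity of each node (its greatest distance to any other): A:3, B:2, C:2, D:3, E:3, F:3, G:3.
The maximum eccentricity is 3, realized for instance by the pair F–G via F – B – C – G. So the diameter is 3.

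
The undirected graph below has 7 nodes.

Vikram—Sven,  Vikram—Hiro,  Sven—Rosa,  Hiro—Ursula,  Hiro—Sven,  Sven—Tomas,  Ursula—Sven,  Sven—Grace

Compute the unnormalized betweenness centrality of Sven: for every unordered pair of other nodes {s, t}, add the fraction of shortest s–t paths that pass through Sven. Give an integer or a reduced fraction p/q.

25/2

Pairs whose geodesics pass through Sven — Tomas–Hiro: 1; Tomas–Grace: 1; Tomas–Ursula: 1; Tomas–Vikram: 1; Tomas–Rosa: 1; Hiro–Grace: 1; Hiro–Rosa: 1; Grace–Ursula: 1; Grace–Vikram: 1; Grace–Rosa: 1; Ursula–Vikram: 1/2; Ursula–Rosa: 1; Vikram–Rosa: 1.
All other pairs contribute 0.
Summing the contributions gives betweenness(Sven) = 25/2.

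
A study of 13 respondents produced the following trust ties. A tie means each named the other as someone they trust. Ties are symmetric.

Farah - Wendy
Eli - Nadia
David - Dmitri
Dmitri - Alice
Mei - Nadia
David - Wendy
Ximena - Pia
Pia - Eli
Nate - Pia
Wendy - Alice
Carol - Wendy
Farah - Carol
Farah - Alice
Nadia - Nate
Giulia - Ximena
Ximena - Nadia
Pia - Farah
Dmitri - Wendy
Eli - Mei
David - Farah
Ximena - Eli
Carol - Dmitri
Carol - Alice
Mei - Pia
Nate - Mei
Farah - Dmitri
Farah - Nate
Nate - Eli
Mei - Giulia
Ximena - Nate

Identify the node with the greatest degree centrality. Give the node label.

Degrees — Alice:4, Carol:4, David:3, Dmitri:5, Eli:5, Farah:7, Giulia:2, Mei:5, Nadia:4, Nate:6, Pia:5, Wendy:5, Ximena:5.
The maximum is 7, attained only by Farah.

Farah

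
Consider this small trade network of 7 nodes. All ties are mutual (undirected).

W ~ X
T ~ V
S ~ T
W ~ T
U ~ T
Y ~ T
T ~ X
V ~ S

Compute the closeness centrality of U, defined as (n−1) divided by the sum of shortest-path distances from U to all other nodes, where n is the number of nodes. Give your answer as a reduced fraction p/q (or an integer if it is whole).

6/11

Distances from U: S:2, T:1, V:2, W:2, X:2, Y:2. Sum = 11.
n = 7, so closeness = 6/11.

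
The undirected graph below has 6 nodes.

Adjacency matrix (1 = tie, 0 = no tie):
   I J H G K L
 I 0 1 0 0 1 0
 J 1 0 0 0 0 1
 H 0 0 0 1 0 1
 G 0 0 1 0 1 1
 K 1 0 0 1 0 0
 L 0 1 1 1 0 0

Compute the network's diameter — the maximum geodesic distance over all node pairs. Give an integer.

Eccentricity of each node (its greatest distance to any other): G:2, H:3, I:3, J:2, K:2, L:2.
The maximum eccentricity is 3, realized for instance by the pair I–H via I – K – G – H. So the diameter is 3.

3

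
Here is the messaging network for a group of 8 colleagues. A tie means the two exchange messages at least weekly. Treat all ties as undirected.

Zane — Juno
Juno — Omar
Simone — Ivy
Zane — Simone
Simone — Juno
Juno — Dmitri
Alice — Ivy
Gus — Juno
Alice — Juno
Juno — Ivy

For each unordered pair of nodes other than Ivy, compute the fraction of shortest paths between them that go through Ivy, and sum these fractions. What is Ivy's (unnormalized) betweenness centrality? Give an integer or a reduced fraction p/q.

1/2

Pairs whose geodesics pass through Ivy — Simone–Alice: 1/2.
All other pairs contribute 0.
Summing the contributions gives betweenness(Ivy) = 1/2.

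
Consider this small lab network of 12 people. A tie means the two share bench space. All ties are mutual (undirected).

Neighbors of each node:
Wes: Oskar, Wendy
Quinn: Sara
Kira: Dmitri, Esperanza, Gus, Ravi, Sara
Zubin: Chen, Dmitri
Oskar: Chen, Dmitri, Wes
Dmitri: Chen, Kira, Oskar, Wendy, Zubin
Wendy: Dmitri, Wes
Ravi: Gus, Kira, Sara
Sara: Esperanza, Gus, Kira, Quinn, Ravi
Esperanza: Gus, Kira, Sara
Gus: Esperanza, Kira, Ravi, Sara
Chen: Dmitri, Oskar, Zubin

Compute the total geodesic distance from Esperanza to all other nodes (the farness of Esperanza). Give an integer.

Distances from Esperanza: Chen:3, Dmitri:2, Gus:1, Kira:1, Oskar:3, Quinn:2, Ravi:2, Sara:1, Wendy:3, Wes:4, Zubin:3.
Sum = 3 + 2 + 1 + 1 + 3 + 2 + 2 + 1 + 3 + 4 + 3 = 25.

25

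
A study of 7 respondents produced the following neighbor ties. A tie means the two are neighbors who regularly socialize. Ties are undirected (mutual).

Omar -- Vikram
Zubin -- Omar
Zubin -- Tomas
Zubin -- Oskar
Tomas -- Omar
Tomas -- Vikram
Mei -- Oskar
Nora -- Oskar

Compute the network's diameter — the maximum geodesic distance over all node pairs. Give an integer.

Eccentricity of each node (its greatest distance to any other): Mei:4, Nora:4, Omar:3, Oskar:3, Tomas:3, Vikram:4, Zubin:2.
The maximum eccentricity is 4, realized for instance by the pair Nora–Vikram via Nora – Oskar – Zubin – Tomas – Vikram. So the diameter is 4.

4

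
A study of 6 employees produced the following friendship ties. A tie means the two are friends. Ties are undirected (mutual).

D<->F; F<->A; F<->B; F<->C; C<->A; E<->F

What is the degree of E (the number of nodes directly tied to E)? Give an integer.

E is directly tied to F. That is 1 neighbor, so the degree of E is 1.

1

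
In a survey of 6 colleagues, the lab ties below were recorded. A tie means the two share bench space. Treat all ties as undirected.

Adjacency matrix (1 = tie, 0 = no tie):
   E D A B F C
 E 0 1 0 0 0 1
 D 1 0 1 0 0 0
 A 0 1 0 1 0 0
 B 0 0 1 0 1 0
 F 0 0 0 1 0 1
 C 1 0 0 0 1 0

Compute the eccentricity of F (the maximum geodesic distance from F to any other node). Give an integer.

3

Distances from F: A:2, B:1, C:1, D:3, E:2.
The largest is 3 (to D), so the eccentricity of F is 3.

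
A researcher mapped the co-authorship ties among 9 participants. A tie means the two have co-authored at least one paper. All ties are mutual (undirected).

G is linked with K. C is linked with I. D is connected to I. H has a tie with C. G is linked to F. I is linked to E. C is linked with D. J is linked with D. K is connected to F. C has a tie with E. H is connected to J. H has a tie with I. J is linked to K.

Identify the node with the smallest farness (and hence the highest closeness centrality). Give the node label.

Farness (sum of distances to all others) for each node — C:17, D:15, E:23, F:23, G:23, H:15, I:17, J:14, K:17.
The smallest farness is 14, for J, so J has the highest closeness.

J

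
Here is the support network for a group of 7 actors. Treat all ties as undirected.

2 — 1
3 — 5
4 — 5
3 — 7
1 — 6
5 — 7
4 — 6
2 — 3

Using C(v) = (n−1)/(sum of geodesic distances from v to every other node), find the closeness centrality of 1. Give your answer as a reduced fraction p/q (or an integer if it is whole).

Distances from 1: 2:1, 3:2, 4:2, 5:3, 6:1, 7:3. Sum = 12.
n = 7, so closeness = 6/12 = 1/2.

1/2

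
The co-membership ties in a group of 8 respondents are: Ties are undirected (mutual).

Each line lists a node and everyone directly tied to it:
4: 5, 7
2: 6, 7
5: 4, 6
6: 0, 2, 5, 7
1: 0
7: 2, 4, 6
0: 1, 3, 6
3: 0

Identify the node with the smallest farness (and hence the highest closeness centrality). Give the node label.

6

Farness (sum of distances to all others) for each node — 0:12, 1:18, 2:14, 3:18, 4:17, 5:14, 6:10, 7:13.
The smallest farness is 10, for 6, so 6 has the highest closeness.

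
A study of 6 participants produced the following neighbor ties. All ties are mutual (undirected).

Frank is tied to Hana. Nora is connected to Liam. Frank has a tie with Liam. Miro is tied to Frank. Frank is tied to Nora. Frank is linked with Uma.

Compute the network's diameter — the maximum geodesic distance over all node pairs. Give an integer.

2

Eccentricity of each node (its greatest distance to any other): Frank:1, Hana:2, Liam:2, Miro:2, Nora:2, Uma:2.
The maximum eccentricity is 2, realized for instance by the pair Uma–Hana via Uma – Frank – Hana. So the diameter is 2.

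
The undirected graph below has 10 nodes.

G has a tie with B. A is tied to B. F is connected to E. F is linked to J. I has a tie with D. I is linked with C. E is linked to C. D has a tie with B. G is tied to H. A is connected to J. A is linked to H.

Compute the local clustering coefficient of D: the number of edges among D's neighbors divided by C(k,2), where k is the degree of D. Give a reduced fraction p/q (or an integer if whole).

0

D's neighbors: B and I (k = 2).
Possible neighbor pairs: C(2,2) = 1. Edges among them: none → e = 0.
Clustering(D) = 0/1.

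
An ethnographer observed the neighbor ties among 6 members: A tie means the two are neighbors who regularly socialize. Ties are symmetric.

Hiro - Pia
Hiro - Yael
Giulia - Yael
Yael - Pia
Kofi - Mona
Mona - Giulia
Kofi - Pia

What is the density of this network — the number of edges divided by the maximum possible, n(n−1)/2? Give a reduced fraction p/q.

There are 7 edges and 6 nodes, so the maximum possible is C(6,2) = 15.
Density = 7/15.

7/15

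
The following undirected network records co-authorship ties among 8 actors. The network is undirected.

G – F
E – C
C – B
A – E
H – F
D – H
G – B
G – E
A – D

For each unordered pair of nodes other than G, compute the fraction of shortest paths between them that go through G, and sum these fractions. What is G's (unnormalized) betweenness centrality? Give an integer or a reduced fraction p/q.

Pairs whose geodesics pass through G — F–B: 1; F–C: 2/2; F–E: 1; F–A: 1/2; B–E: 1/2; B–A: 1/2; B–D: 2/3; B–H: 1; C–H: 2/3; E–H: 1/2.
All other pairs contribute 0.
Summing the contributions gives betweenness(G) = 22/3.

22/3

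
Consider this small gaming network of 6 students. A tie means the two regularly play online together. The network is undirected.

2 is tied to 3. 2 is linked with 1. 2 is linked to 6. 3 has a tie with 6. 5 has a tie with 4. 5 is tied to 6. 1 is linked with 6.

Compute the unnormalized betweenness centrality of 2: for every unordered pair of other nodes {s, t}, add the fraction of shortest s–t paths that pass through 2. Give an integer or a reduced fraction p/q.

1/2

Pairs whose geodesics pass through 2 — 1–3: 1/2.
All other pairs contribute 0.
Summing the contributions gives betweenness(2) = 1/2.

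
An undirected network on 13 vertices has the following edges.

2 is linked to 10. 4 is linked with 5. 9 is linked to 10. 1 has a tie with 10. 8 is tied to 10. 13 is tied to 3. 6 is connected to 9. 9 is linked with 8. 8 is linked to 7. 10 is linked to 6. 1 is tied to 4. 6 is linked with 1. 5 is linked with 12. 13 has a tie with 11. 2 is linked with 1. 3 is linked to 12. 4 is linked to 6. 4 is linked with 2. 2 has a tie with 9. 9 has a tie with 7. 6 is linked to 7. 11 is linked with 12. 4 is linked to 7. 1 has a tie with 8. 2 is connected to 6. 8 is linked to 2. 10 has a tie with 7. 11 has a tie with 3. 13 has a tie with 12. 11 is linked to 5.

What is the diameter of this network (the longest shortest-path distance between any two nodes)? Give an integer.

Eccentricity of each node (its greatest distance to any other): 1:4, 2:4, 3:5, 4:3, 5:3, 6:4, 7:4, 8:5, 9:5, 10:5, 11:4, 12:4, 13:5.
The maximum eccentricity is 5, realized for instance by the pair 9–13 via 9 – 7 – 4 – 5 – 12 – 13. So the diameter is 5.

5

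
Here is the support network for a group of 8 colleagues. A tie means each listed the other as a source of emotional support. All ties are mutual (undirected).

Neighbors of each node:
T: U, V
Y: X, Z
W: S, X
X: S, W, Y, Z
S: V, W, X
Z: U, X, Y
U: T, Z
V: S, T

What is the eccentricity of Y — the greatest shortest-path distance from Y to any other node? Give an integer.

Distances from Y: S:2, T:3, U:2, V:3, W:2, X:1, Z:1.
The largest is 3 (to T and V), so the eccentricity of Y is 3.

3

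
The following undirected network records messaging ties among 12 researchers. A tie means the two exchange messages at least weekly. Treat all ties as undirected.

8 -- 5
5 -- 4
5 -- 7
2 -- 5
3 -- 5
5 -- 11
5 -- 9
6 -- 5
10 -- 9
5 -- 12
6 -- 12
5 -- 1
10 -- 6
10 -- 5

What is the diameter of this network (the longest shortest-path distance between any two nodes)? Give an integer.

2

Eccentricity of each node (its greatest distance to any other): 1:2, 2:2, 3:2, 4:2, 5:1, 6:2, 7:2, 8:2, 9:2, 10:2, 11:2, 12:2.
The maximum eccentricity is 2, realized for instance by the pair 1–8 via 1 – 5 – 8. So the diameter is 2.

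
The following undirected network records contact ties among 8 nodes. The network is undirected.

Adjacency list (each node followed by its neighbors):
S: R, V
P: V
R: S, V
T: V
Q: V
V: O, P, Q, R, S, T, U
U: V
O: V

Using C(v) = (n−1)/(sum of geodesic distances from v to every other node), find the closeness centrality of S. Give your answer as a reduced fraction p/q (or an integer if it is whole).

Distances from S: O:2, P:2, Q:2, R:1, T:2, U:2, V:1. Sum = 12.
n = 8, so closeness = 7/12.

7/12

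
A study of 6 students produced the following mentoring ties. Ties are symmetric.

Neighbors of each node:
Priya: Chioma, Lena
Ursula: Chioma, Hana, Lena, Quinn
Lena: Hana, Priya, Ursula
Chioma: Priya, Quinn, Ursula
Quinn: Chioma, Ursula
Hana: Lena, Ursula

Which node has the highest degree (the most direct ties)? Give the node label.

Degrees — Chioma:3, Hana:2, Lena:3, Priya:2, Quinn:2, Ursula:4.
The maximum is 4, attained only by Ursula.

Ursula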